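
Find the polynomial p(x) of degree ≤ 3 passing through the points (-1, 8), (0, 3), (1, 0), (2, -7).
-x**3 + x**2 - 3*x + 3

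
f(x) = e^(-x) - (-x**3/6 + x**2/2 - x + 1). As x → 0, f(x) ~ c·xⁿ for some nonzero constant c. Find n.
4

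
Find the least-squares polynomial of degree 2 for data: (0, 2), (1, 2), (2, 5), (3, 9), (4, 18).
74/35 + (-107/70)x + (19/14)x²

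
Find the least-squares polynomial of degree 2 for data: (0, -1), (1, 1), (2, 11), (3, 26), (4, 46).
-47/35 + (13/70)x + (41/14)x²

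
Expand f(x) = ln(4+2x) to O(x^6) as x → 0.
log(4) + x/2 - x**2/8 + x**3/24 - x**4/64 + x**5/160 + O(x**6)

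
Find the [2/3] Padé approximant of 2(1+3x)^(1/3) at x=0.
(7*x**2 + 8*x + 2)/(-x**3/6 + 3*x**2/2 + 3*x + 1)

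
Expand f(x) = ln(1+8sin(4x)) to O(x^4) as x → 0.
32*x - 512*x**2 + 32512*x**3/3 + O(x**4)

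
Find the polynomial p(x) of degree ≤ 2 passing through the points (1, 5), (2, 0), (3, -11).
-3*x**2 + 4*x + 4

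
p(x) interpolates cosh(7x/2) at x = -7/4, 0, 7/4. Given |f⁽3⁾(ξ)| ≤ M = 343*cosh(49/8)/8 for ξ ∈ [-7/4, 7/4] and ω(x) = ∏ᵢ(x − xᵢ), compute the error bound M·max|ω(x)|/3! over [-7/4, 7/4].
117649*sqrt(3)*cosh(49/8)/13824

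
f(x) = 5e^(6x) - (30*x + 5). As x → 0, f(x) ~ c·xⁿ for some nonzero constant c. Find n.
2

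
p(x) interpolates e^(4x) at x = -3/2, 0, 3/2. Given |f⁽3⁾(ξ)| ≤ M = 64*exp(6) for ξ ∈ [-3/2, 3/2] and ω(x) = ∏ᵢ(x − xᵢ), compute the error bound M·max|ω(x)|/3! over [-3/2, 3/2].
8*sqrt(3)*exp(6)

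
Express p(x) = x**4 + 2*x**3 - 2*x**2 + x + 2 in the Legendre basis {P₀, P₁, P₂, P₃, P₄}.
(23/15)P₀ + (11/5)P₁ + (-16/21)P₂ + (4/5)P₃ + (8/35)P₄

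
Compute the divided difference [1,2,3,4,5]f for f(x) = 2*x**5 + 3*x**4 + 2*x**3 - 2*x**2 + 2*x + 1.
33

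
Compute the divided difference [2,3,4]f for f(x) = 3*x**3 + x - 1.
27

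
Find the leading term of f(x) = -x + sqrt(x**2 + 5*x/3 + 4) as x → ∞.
5/6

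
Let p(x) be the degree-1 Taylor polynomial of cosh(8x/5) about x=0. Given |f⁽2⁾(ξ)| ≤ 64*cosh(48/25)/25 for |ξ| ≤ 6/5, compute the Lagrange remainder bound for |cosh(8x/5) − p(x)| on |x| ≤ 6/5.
1152*cosh(48/25)/625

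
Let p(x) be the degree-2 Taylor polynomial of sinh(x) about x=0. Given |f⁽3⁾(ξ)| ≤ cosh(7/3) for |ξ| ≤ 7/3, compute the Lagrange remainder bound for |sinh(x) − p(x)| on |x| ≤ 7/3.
343*cosh(7/3)/162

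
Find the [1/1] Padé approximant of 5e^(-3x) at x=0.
(5 - 15*x/2)/(3*x/2 + 1)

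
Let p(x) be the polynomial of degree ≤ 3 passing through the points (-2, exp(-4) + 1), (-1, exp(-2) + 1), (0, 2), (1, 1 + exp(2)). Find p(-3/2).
(5 + 15*exp(2) + (exp(2) + 11)*exp(4))*exp(-4)/16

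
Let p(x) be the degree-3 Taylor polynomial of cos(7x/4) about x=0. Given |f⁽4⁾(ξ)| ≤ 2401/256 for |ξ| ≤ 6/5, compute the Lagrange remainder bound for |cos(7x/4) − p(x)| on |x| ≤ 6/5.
64827/80000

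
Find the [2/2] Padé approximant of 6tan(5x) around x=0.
30*x/(1 - 25*x**2/3)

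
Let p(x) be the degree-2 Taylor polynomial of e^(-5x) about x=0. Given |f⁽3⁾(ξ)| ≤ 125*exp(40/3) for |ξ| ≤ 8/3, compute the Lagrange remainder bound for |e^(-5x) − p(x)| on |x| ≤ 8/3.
32000*exp(40/3)/81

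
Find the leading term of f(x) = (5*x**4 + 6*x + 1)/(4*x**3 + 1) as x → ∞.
5*x/4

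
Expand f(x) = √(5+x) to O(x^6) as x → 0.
sqrt(5) + sqrt(5)*x/10 - sqrt(5)*x**2/200 + sqrt(5)*x**3/2000 - sqrt(5)*x**4/16000 + 7*sqrt(5)*x**5/800000 + O(x**6)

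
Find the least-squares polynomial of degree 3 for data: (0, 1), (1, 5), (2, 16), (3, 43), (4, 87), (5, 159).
1 + (27/14)x + (13/14)x² + x³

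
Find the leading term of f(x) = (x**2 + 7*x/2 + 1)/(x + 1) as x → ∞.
x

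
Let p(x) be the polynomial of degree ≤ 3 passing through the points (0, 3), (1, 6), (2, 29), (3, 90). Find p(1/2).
25/8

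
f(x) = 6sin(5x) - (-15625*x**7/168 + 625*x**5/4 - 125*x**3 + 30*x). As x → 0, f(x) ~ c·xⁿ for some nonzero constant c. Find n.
9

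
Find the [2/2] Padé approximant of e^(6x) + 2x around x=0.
(-21*x**2 + 2*x + 1)/(9*x**2 - 6*x + 1)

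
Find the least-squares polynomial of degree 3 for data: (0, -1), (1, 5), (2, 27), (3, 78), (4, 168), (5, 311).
-127/126 + (1381/756)x + (136/63)x² + (215/108)x³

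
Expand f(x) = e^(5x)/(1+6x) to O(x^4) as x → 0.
1 - x + 37*x**2/2 - 541*x**3/6 + O(x**4)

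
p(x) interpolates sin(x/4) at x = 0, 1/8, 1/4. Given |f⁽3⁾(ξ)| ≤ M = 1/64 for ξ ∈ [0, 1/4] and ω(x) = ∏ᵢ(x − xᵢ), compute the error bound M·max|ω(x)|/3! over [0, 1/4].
sqrt(3)/884736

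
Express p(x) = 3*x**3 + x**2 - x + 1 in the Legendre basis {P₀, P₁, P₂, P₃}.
(4/3)P₀ + (4/5)P₁ + (2/3)P₂ + (6/5)P₃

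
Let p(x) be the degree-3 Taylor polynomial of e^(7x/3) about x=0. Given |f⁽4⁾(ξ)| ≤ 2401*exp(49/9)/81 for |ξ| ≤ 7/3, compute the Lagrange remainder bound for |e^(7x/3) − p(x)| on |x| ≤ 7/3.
5764801*exp(49/9)/157464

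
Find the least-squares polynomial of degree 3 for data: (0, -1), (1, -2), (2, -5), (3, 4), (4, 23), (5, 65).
-53/63 + (-7/54)x + (-719/252)x² + (119/108)x³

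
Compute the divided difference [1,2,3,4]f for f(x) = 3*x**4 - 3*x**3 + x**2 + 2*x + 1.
27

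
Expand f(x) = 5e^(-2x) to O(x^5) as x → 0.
5 - 10*x + 10*x**2 - 20*x**3/3 + 10*x**4/3 + O(x**5)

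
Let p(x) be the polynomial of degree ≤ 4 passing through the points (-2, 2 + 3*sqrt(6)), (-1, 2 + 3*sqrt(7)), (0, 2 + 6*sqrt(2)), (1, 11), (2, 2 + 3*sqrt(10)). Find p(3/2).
-105*sqrt(2)/32 - 15*sqrt(6)/128 + 21*sqrt(7)/32 + 105*sqrt(10)/128 + 379/32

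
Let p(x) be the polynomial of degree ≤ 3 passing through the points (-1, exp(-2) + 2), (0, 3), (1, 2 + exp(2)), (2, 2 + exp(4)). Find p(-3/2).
((-5*exp(4) - 3 + 21*exp(2))*exp(2) + 35)*exp(-2)/16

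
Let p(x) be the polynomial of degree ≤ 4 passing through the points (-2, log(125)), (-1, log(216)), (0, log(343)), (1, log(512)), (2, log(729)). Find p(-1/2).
log(147*1701**(7/64)*5**(113/128)/5)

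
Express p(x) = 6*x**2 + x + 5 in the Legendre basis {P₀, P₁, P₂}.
(7)P₀ + P₁ + (4)P₂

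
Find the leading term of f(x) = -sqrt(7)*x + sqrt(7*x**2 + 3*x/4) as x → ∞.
3*sqrt(7)/56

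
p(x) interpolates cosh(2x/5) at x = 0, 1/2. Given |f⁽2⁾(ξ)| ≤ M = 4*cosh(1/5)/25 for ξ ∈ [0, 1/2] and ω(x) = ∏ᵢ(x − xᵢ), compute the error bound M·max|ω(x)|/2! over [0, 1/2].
cosh(1/5)/200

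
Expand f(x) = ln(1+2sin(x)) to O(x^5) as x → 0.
2*x - 2*x**2 + 7*x**3/3 - 10*x**4/3 + O(x**5)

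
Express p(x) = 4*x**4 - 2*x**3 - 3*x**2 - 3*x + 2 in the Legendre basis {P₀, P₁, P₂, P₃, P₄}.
(9/5)P₀ + (-21/5)P₁ + (2/7)P₂ + (-4/5)P₃ + (32/35)P₄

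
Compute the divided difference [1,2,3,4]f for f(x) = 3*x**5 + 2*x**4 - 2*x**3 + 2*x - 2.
213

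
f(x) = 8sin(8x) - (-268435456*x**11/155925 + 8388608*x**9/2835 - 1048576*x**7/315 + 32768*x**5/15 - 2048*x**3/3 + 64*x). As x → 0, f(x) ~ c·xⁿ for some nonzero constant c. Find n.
13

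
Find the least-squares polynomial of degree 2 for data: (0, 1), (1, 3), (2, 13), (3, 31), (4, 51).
17/35 + (8/35)x + (22/7)x²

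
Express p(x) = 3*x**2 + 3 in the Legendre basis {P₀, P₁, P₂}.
(4)P₀ + (2)P₂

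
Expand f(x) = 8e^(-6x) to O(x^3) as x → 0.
8 - 48*x + 144*x**2 + O(x**3)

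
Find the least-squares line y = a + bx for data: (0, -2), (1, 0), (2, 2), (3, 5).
a = -11/5, b = 23/10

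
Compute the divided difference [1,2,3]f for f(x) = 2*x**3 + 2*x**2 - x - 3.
14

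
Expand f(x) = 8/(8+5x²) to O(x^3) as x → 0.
1 - 5*x**2/8 + O(x**3)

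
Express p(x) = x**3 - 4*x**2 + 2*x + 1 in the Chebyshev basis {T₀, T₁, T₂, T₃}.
-T₀ + (11/4)T₁ + (-2)T₂ + (1/4)T₃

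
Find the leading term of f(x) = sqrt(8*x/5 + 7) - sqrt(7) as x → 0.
4*sqrt(7)*x/35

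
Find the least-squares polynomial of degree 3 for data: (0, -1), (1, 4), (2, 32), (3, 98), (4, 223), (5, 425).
-8/7 + (7/6)x + (39/28)x² + (37/12)x³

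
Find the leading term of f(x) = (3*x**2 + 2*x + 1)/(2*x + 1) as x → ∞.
3*x/2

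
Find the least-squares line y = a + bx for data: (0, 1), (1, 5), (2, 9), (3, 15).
a = 3/5, b = 23/5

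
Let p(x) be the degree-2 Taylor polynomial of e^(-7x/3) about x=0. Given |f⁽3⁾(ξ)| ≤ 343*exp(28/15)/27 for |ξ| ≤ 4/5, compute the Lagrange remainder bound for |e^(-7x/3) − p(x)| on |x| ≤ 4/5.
10976*exp(28/15)/10125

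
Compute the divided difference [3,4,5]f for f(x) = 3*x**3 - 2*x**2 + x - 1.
34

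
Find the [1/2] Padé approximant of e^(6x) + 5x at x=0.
(971*x/103 + 1)/(-72*x**2/103 - 162*x/103 + 1)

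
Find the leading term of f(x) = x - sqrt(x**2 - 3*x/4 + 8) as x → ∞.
3/8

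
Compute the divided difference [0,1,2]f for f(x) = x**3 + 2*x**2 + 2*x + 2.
5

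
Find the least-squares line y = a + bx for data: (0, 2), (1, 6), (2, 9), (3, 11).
a = 5/2, b = 3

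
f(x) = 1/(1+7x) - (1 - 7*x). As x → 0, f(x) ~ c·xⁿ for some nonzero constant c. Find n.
2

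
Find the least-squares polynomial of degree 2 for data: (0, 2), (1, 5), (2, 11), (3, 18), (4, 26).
62/35 + (207/70)x + (11/14)x²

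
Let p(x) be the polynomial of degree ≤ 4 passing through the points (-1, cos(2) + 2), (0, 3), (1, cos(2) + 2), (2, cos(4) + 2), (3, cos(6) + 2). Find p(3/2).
15*cos(4)/32 + 93*cos(2)/128 - 5*cos(6)/128 + 59/32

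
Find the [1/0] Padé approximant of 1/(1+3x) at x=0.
1 - 3*x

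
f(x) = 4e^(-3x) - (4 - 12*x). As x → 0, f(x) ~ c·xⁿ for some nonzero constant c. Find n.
2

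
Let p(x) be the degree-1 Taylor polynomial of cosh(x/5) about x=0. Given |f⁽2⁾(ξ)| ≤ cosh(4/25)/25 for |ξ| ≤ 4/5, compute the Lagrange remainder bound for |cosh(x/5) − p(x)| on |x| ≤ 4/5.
8*cosh(4/25)/625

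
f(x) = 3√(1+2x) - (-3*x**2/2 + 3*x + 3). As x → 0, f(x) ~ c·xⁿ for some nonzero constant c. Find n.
3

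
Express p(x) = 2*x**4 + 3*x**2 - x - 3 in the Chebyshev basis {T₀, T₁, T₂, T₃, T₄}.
(-3/4)T₀ - T₁ + (5/2)T₂ + (1/4)T₄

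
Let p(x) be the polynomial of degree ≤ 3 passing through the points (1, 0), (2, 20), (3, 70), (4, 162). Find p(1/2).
-5/2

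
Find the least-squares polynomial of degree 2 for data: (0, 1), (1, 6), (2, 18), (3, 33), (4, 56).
34/35 + (179/70)x + (39/14)x²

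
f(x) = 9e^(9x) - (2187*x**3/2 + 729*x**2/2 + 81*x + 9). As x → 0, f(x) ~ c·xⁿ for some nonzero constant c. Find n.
4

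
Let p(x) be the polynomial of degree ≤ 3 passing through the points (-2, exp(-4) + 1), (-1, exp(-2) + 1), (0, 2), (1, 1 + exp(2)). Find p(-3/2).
(5 + 15*exp(2) + (exp(2) + 11)*exp(4))*exp(-4)/16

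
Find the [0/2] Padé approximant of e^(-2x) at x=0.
1/(2*x**2 + 2*x + 1)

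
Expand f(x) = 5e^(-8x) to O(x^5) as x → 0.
5 - 40*x + 160*x**2 - 1280*x**3/3 + 2560*x**4/3 + O(x**5)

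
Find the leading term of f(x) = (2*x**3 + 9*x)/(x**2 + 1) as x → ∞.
2*x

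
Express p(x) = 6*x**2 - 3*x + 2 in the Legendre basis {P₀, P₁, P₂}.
(4)P₀ + (-3)P₁ + (4)P₂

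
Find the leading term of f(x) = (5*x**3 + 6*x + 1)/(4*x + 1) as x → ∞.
5*x**2/4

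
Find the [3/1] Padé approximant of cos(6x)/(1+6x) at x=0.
(9*x**3 - 21*x**2 + x/2 + 1)/(13*x/2 + 1)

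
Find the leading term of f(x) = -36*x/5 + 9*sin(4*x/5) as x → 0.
-96*x**3/125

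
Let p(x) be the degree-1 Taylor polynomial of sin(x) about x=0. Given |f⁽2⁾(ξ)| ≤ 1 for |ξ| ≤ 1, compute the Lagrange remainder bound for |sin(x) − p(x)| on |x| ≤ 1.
1/2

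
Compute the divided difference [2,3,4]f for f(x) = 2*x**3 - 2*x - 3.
18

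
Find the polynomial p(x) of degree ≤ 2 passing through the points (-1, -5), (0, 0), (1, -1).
-3*x**2 + 2*x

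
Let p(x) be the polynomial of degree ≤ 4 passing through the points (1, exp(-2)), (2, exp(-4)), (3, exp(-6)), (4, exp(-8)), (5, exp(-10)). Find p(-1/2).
(-2772*exp(6) - 1540*exp(2) + 315 + 2970*exp(4) + 1155*exp(8))*exp(-10)/128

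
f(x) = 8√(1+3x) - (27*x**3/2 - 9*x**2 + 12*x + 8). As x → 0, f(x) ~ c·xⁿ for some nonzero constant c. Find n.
4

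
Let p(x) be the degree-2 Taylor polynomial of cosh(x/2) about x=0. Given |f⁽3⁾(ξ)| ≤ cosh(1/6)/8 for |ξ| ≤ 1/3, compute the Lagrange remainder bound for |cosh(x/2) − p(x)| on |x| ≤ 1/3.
cosh(1/6)/1296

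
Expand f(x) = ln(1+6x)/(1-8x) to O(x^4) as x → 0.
6*x + 30*x**2 + 312*x**3 + O(x**4)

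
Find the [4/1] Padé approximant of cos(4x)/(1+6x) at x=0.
(32*x**4/3 - 8*x**2 + 1)/(6*x + 1)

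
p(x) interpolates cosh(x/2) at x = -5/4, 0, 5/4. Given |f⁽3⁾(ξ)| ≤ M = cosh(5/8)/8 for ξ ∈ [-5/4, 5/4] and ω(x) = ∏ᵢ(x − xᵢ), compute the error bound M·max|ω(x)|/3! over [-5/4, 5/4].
125*sqrt(3)*cosh(5/8)/13824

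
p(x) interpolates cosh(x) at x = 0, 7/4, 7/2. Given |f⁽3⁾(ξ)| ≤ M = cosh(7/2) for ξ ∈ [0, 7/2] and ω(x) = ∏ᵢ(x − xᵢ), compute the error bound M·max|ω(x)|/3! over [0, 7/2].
343*sqrt(3)*cosh(7/2)/1728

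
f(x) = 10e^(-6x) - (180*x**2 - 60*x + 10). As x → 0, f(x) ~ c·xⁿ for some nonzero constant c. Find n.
3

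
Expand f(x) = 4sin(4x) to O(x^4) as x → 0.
16*x - 128*x**3/3 + O(x**4)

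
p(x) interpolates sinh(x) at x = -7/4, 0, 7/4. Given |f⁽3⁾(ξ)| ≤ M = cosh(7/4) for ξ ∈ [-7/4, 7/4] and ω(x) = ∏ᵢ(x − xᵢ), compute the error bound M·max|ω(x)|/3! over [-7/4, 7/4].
343*sqrt(3)*cosh(7/4)/1728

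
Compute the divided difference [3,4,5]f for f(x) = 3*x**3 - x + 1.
36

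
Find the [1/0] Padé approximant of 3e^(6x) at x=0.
18*x + 3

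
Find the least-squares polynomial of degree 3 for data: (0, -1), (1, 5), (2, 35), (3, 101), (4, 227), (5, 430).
-79/63 + (1135/378)x + (263/252)x² + (337/108)x³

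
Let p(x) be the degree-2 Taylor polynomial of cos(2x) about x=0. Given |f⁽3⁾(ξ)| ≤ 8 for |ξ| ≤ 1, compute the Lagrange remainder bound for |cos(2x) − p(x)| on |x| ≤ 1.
4/3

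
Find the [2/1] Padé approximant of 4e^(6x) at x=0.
(24*x**2 + 16*x + 4)/(1 - 2*x)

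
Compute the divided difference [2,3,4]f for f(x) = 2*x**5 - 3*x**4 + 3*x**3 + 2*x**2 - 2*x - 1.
434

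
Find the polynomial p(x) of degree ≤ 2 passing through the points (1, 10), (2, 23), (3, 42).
3*x**2 + 4*x + 3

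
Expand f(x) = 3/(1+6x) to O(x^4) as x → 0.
3 - 18*x + 108*x**2 - 648*x**3 + O(x**4)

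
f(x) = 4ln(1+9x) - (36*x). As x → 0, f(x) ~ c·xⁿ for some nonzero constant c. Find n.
2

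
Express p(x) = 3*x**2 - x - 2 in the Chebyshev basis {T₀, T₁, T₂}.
(-1/2)T₀ - T₁ + (3/2)T₂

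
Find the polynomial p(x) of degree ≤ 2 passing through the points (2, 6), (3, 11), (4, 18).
x**2 + 2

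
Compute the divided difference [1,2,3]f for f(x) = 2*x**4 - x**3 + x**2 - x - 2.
45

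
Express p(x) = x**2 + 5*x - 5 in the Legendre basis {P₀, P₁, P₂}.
(-14/3)P₀ + (5)P₁ + (2/3)P₂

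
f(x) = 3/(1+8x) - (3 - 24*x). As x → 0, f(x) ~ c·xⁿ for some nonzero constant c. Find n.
2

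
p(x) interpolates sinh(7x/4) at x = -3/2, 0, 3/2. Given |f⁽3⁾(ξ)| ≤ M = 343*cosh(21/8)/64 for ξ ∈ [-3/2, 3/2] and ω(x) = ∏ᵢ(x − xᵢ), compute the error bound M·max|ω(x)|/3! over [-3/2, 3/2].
343*sqrt(3)*cosh(21/8)/512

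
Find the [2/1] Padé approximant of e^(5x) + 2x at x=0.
(5*x**2/6 + 16*x/3 + 1)/(1 - 5*x/3)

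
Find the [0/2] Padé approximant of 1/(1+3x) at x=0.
1/(3*x + 1)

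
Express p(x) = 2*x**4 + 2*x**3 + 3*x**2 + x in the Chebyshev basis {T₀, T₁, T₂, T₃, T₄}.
(9/4)T₀ + (5/2)T₁ + (5/2)T₂ + (1/2)T₃ + (1/4)T₄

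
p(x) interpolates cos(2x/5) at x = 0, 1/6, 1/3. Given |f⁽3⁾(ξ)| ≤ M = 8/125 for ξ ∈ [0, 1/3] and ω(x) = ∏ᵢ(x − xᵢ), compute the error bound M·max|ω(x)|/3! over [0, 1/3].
sqrt(3)/91125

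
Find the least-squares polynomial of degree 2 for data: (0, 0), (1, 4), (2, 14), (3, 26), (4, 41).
-13/35 + (124/35)x + (12/7)x²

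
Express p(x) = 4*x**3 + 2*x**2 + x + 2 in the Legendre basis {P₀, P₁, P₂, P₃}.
(8/3)P₀ + (17/5)P₁ + (4/3)P₂ + (8/5)P₃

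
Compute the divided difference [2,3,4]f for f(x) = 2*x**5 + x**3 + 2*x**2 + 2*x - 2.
581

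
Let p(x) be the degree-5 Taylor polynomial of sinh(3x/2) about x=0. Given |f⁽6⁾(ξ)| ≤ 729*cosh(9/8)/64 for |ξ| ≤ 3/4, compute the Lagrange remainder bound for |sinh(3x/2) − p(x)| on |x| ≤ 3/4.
59049*cosh(9/8)/20971520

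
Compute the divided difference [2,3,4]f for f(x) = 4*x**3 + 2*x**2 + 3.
38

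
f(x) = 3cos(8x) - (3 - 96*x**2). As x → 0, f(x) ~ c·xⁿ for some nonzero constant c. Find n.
4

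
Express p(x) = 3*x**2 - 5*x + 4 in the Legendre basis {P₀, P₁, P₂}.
(5)P₀ + (-5)P₁ + (2)P₂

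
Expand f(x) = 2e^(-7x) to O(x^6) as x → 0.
2 - 14*x + 49*x**2 - 343*x**3/3 + 2401*x**4/12 - 16807*x**5/60 + O(x**6)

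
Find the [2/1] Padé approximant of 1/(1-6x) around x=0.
1/(1 - 6*x)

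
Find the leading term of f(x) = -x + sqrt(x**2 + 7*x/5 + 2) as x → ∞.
7/10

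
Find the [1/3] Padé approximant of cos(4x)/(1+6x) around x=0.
(1 - 10*x/9)/(352*x**3/9 + 4*x**2/3 + 44*x/9 + 1)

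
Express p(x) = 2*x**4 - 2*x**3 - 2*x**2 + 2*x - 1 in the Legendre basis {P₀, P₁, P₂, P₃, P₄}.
(-19/15)P₀ + (4/5)P₁ + (-4/21)P₂ + (-4/5)P₃ + (16/35)P₄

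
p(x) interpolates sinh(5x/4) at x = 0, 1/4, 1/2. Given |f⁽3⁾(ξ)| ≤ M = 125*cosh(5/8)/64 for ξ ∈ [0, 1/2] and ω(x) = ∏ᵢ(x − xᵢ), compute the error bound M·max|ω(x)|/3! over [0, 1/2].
125*sqrt(3)*cosh(5/8)/110592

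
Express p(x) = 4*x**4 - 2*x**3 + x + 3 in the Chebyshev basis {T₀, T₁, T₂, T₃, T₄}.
(9/2)T₀ + (-1/2)T₁ + (2)T₂ + (-1/2)T₃ + (1/2)T₄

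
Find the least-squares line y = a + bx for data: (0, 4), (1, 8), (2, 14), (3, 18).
a = 19/5, b = 24/5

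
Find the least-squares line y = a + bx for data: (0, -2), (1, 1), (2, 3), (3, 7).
a = -21/10, b = 29/10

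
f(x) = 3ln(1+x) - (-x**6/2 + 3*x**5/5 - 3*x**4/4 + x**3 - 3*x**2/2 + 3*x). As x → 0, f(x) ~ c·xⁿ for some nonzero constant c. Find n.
7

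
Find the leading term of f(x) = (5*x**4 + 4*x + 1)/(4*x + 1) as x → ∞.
5*x**3/4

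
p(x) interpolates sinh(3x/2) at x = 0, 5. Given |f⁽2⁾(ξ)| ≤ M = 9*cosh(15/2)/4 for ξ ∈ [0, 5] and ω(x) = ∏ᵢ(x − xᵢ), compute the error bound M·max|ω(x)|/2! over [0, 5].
225*cosh(15/2)/32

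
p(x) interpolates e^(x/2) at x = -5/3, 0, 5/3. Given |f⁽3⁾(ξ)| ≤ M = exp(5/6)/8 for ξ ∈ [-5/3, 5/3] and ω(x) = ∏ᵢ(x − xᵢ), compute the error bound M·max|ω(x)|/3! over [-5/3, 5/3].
125*sqrt(3)*exp(5/6)/5832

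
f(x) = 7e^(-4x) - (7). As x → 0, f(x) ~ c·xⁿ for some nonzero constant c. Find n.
1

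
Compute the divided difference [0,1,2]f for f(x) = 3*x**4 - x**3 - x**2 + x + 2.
17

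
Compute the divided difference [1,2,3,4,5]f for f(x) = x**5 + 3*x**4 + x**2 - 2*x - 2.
18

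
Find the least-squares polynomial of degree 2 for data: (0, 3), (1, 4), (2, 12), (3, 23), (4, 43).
107/35 + (-127/70)x + (41/14)x²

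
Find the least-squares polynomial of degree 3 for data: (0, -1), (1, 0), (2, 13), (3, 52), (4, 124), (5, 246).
-131/126 + (-979/756)x + (23/63)x² + (211/108)x³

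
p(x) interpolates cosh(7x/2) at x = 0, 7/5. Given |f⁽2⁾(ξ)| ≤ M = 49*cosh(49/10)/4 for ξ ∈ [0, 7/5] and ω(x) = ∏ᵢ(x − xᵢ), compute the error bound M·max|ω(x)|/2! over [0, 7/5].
2401*cosh(49/10)/800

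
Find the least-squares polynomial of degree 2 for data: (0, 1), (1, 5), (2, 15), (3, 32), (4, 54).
33/35 + (71/70)x + (43/14)x²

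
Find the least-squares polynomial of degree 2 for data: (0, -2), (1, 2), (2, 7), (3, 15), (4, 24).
-68/35 + (39/14)x + (13/14)x²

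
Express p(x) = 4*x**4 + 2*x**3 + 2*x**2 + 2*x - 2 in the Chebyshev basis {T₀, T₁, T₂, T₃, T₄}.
(1/2)T₀ + (7/2)T₁ + (3)T₂ + (1/2)T₃ + (1/2)T₄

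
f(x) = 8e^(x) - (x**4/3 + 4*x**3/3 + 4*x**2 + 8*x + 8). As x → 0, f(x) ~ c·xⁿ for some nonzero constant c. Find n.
5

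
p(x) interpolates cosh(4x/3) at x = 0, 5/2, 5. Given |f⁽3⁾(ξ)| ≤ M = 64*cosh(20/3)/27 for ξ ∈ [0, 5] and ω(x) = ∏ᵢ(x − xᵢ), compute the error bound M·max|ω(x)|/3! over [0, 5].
1000*sqrt(3)*cosh(20/3)/729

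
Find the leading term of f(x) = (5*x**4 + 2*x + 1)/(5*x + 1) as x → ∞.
x**3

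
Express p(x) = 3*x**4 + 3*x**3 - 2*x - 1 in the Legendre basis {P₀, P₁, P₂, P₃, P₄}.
(-2/5)P₀ + (-1/5)P₁ + (12/7)P₂ + (6/5)P₃ + (24/35)P₄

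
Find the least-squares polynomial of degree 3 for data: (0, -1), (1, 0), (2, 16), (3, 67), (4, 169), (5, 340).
-19/21 + (-29/18)x + (-16/21)x² + (53/18)x³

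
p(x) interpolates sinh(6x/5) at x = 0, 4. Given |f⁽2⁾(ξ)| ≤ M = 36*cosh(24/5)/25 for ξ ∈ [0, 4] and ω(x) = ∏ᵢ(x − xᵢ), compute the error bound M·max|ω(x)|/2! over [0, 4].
72*cosh(24/5)/25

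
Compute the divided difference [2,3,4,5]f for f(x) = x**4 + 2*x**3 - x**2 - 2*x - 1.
16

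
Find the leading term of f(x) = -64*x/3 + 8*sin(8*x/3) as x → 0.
-2048*x**3/81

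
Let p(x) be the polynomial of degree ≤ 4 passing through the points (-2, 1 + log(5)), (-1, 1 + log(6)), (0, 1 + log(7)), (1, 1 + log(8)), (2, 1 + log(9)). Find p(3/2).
1 + log(8*sqrt(2)*3**(49/64)*5**(123/128)*7**(29/64)/35)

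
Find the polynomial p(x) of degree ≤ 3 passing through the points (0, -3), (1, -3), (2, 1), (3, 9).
2*x**2 - 2*x - 3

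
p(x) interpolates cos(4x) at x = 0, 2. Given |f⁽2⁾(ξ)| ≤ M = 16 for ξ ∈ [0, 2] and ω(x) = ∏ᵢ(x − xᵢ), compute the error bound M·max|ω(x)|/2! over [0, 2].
8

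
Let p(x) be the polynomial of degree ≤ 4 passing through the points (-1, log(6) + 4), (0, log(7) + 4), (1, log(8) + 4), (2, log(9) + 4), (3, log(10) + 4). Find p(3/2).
log(4*15**(123/128)*2**(3/32)*7**(27/32)/35) + 4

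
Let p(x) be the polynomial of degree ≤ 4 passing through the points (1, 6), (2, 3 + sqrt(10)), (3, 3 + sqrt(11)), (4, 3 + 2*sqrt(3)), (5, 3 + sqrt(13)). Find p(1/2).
-105*sqrt(10)/32 - 45*sqrt(3)/16 + 35*sqrt(13)/128 + 189*sqrt(11)/64 + 1329/128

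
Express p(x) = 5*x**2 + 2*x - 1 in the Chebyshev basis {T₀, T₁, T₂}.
(3/2)T₀ + (2)T₁ + (5/2)T₂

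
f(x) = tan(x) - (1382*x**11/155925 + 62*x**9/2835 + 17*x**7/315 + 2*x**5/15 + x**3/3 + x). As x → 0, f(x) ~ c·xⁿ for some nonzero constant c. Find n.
13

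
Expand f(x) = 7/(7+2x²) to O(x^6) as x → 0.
1 - 2*x**2/7 + 4*x**4/49 + O(x**6)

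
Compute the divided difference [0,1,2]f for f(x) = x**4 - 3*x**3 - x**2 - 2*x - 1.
-3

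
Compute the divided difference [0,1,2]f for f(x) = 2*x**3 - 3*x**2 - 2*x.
3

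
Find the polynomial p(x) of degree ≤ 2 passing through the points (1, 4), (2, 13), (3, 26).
2*x**2 + 3*x - 1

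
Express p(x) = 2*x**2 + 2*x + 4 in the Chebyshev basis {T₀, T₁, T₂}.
(5)T₀ + (2)T₁ + T₂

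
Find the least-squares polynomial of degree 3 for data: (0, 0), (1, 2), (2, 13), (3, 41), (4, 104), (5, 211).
-1/9 + (1243/378)x + (-709/252)x² + (229/108)x³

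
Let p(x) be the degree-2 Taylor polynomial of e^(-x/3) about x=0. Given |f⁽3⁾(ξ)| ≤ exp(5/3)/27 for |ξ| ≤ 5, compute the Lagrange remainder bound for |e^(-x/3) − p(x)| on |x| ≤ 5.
125*exp(5/3)/162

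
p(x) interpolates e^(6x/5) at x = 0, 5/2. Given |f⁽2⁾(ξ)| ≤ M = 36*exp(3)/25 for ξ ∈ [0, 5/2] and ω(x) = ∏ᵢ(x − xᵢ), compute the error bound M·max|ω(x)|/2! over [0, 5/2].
9*exp(3)/8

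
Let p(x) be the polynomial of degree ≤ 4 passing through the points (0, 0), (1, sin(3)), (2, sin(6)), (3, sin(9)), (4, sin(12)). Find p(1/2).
-5*sin(12)/128 + 7*sin(9)/32 - 35*sin(6)/64 + 35*sin(3)/32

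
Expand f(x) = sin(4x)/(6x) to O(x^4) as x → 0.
2/3 - 16*x**2/9 + O(x**4)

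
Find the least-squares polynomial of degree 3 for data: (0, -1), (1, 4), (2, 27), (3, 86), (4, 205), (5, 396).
-6/7 + (71/42)x + (-2/7)x² + (19/6)x³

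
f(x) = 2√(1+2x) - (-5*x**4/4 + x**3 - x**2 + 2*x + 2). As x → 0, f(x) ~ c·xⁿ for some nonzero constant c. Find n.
5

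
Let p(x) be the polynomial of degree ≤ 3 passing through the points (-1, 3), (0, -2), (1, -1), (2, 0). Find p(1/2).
-15/8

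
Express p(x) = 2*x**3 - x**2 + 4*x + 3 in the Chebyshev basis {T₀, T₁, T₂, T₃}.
(5/2)T₀ + (11/2)T₁ + (-1/2)T₂ + (1/2)T₃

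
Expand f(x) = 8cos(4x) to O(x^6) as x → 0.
8 - 64*x**2 + 256*x**4/3 + O(x**6)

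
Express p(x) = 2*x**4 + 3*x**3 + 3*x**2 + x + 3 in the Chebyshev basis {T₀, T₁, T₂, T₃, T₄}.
(21/4)T₀ + (13/4)T₁ + (5/2)T₂ + (3/4)T₃ + (1/4)T₄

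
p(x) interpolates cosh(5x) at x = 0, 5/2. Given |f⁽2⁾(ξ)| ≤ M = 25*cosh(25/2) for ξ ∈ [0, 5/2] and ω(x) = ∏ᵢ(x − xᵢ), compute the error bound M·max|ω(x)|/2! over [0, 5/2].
625*cosh(25/2)/32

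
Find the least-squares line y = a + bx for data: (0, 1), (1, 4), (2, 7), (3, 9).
a = 6/5, b = 27/10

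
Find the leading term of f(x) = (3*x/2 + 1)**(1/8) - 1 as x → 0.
3*x/16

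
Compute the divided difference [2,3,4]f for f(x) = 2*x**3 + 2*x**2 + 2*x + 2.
20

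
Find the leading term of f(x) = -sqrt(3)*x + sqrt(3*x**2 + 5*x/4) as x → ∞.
5*sqrt(3)/24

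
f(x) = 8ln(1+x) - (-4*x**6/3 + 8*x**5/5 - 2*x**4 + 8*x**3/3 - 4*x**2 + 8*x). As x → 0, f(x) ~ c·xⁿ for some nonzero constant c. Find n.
7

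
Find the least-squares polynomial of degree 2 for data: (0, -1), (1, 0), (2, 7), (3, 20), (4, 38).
-38/35 + (-57/35)x + (20/7)x²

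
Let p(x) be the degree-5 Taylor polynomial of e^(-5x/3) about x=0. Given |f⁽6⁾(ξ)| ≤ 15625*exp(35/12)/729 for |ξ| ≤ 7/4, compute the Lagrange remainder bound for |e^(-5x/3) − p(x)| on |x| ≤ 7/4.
367653125*exp(35/12)/429981696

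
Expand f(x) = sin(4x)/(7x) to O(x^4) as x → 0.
4/7 - 32*x**2/21 + O(x**4)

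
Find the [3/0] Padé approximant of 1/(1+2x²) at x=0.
1 - 2*x**2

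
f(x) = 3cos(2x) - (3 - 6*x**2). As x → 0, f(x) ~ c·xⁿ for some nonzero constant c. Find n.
4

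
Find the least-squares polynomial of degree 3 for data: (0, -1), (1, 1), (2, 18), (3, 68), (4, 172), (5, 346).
-121/126 + (73/108)x + (-479/252)x² + (169/54)x³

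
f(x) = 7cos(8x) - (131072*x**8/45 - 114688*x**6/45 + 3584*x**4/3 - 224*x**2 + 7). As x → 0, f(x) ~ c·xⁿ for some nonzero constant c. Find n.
10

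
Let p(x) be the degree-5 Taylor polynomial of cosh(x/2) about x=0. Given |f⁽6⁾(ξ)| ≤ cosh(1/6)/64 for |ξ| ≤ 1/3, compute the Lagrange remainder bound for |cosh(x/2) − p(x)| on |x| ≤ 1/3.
cosh(1/6)/33592320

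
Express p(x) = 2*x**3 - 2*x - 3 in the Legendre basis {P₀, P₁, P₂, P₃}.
(-3)P₀ + (-4/5)P₁ + (4/5)P₃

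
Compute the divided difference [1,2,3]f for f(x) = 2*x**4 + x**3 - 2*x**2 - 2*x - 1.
54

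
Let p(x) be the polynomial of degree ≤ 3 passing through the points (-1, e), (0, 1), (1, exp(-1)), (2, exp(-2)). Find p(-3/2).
(-5 + 21*e - 35*(1 - e)*exp(2))*exp(-2)/16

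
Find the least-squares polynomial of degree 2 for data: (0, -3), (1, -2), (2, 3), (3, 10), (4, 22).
-104/35 + (-23/35)x + (12/7)x²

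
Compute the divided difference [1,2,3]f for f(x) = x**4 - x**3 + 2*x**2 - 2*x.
21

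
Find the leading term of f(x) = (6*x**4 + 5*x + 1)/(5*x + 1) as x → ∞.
6*x**3/5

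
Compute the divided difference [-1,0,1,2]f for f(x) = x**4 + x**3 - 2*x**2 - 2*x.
3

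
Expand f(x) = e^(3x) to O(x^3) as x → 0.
1 + 3*x + 9*x**2/2 + O(x**3)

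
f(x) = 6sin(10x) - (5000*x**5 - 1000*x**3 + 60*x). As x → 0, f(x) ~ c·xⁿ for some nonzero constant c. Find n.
7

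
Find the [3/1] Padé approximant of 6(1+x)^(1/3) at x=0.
(-2*x**3/27 + 2*x**2/3 + 6*x + 6)/(2*x/3 + 1)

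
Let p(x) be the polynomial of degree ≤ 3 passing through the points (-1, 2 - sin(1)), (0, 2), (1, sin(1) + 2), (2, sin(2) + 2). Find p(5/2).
-15*sin(1)/8 + 35*sin(2)/16 + 2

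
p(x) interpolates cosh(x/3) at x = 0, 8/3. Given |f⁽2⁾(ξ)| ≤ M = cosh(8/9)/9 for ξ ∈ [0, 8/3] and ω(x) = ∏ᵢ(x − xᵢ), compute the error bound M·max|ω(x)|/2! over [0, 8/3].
8*cosh(8/9)/81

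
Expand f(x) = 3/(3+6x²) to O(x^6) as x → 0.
1 - 2*x**2 + 4*x**4 + O(x**6)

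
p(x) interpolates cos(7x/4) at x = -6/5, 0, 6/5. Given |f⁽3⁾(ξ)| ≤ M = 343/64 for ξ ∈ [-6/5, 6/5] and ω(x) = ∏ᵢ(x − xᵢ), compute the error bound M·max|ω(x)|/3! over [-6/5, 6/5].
343*sqrt(3)/1000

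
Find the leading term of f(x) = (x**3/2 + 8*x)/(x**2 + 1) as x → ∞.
x/2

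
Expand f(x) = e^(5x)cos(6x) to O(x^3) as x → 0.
1 + 5*x - 11*x**2/2 + O(x**3)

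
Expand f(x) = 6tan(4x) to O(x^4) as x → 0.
24*x + 128*x**3 + O(x**4)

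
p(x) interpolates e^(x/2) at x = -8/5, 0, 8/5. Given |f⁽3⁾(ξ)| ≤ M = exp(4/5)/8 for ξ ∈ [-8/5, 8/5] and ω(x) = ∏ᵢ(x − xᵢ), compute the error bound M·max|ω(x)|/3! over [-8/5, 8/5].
64*sqrt(3)*exp(4/5)/3375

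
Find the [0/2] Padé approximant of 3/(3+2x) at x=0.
1/(2*x/3 + 1)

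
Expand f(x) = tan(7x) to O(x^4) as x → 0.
7*x + 343*x**3/3 + O(x**4)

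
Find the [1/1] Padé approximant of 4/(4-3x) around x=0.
1/(1 - 3*x/4)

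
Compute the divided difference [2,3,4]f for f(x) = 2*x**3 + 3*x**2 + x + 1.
21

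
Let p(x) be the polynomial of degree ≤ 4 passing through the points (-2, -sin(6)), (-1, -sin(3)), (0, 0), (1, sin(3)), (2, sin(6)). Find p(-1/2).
-5*sin(3)/8 + sin(6)/16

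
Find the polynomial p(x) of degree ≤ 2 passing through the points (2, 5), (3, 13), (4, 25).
2*x**2 - 2*x + 1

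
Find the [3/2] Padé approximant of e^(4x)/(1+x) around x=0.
(4*x**3/15 + 6*x**2/5 + 3*x/2 + 1)/(7*x**2/10 - 3*x/2 + 1)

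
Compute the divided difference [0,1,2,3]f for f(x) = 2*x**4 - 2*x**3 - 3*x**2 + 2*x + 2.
10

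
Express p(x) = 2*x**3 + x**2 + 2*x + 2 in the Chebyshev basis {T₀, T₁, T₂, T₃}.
(5/2)T₀ + (7/2)T₁ + (1/2)T₂ + (1/2)T₃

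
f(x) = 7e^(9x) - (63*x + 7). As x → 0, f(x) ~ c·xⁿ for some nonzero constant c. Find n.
2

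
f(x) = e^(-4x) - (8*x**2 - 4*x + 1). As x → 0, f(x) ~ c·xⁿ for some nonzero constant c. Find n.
3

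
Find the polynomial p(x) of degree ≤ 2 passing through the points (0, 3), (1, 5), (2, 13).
3*x**2 - x + 3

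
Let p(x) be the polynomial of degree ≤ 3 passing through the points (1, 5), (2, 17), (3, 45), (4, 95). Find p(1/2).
25/8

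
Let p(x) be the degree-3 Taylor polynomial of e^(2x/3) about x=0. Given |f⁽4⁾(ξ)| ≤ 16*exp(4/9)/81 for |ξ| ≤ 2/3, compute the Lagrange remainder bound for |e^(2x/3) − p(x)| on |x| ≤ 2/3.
32*exp(4/9)/19683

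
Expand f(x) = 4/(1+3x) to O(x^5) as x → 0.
4 - 12*x + 36*x**2 - 108*x**3 + 324*x**4 + O(x**5)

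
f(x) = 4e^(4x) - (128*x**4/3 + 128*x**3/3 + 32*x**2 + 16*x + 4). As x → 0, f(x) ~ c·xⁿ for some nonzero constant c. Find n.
5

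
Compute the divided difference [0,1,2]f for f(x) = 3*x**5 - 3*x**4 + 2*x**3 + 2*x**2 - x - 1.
32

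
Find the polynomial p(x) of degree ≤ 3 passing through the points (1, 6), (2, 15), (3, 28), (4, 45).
2*x**2 + 3*x + 1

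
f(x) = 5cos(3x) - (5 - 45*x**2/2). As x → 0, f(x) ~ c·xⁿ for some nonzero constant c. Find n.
4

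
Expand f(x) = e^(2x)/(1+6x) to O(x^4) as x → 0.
1 - 4*x + 26*x**2 - 464*x**3/3 + O(x**4)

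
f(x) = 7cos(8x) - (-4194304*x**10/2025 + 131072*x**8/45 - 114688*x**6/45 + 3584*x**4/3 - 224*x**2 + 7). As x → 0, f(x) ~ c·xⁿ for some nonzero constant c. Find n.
12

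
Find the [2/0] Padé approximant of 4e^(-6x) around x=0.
72*x**2 - 24*x + 4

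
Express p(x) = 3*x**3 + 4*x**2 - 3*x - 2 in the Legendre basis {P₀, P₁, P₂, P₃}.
(-2/3)P₀ + (-6/5)P₁ + (8/3)P₂ + (6/5)P₃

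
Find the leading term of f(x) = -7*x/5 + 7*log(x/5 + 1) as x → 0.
-7*x**2/50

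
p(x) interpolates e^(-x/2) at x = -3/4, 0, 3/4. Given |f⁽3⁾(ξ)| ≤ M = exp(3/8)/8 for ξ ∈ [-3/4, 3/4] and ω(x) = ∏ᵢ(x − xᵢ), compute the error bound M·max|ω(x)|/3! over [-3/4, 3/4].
sqrt(3)*exp(3/8)/512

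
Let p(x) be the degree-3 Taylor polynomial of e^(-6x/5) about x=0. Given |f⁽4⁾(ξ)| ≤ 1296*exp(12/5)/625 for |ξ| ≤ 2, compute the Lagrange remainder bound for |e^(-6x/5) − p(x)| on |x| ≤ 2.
864*exp(12/5)/625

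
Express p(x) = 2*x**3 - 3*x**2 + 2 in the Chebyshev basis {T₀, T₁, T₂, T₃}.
(1/2)T₀ + (3/2)T₁ + (-3/2)T₂ + (1/2)T₃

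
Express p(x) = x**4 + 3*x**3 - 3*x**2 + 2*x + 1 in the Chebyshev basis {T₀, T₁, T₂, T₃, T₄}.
(-1/8)T₀ + (17/4)T₁ - T₂ + (3/4)T₃ + (1/8)T₄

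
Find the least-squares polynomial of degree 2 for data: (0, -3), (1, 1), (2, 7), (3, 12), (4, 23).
-96/35 + (181/70)x + (13/14)x²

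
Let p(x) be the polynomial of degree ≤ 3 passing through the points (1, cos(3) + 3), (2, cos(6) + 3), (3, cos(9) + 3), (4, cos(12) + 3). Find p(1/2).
35*cos(3)/16 - 35*cos(6)/16 + 21*cos(9)/16 - 5*cos(12)/16 + 3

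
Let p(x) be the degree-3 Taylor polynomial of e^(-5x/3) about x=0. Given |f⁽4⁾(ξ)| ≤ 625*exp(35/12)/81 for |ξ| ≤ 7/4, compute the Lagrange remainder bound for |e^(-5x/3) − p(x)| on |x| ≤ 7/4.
1500625*exp(35/12)/497664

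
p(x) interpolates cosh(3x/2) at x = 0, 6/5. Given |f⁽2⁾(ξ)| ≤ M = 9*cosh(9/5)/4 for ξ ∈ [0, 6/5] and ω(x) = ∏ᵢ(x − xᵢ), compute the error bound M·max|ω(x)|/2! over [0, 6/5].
81*cosh(9/5)/200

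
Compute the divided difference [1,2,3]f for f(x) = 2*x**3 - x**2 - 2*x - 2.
11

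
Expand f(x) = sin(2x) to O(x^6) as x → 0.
2*x - 4*x**3/3 + 4*x**5/15 + O(x**6)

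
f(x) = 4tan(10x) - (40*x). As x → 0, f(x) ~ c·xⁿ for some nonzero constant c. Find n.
3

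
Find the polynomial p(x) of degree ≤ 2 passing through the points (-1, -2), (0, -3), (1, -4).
-x - 3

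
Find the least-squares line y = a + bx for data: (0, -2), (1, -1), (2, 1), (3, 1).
a = -19/10, b = 11/10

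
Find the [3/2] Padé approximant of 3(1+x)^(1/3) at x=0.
(7*x**3/135 + 7*x**2/5 + 21*x/5 + 3)/(2*x**2/9 + 16*x/15 + 1)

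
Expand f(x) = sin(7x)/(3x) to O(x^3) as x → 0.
7/3 - 343*x**2/18 + O(x**3)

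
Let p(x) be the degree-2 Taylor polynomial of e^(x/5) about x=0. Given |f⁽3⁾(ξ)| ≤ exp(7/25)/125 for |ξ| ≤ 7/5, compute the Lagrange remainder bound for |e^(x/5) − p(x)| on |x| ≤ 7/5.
343*exp(7/25)/93750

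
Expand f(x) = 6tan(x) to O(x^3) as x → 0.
6*x + O(x**3)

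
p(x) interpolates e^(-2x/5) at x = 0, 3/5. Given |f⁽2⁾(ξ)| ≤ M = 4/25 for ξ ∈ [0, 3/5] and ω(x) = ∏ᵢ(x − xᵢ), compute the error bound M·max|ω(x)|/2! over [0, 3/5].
9/1250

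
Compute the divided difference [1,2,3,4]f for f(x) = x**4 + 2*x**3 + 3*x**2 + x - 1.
12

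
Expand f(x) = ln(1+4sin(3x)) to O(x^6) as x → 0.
12*x - 72*x**2 + 558*x**3 - 4968*x**4 + 94365*x**5/2 + O(x**6)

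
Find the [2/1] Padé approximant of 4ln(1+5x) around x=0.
10*x*(5*x + 6)/(3*(10*x/3 + 1))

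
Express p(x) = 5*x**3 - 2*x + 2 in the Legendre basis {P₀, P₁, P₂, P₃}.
(2)P₀ + P₁ + (2)P₃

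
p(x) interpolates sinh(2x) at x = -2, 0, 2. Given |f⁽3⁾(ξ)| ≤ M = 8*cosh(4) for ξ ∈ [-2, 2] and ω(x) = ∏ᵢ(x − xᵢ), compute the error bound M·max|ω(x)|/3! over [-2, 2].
64*sqrt(3)*cosh(4)/27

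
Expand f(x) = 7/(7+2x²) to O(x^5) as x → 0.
1 - 2*x**2/7 + 4*x**4/49 + O(x**5)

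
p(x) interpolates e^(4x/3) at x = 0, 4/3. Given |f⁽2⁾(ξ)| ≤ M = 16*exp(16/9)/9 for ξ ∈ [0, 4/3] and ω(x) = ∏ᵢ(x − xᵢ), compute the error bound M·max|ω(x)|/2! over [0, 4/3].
32*exp(16/9)/81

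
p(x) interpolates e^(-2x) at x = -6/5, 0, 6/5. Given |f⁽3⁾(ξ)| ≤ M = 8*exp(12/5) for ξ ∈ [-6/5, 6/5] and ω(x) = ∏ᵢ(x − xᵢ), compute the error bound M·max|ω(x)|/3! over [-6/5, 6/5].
64*sqrt(3)*exp(12/5)/125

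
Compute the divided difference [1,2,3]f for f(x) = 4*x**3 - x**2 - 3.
23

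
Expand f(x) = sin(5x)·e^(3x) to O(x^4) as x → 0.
5*x + 15*x**2 + 5*x**3/3 + O(x**4)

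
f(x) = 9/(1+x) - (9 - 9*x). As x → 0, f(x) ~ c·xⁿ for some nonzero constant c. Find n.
2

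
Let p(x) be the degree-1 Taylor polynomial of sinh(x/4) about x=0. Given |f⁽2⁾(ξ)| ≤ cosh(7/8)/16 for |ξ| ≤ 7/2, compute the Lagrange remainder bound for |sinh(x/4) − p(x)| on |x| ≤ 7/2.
49*cosh(7/8)/128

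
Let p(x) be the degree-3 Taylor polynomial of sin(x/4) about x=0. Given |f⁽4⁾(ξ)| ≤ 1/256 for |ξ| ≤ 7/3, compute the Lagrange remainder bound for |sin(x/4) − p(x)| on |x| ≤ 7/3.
2401/497664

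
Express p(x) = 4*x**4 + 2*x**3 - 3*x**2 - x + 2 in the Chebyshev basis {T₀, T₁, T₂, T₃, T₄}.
(2)T₀ + (1/2)T₁ + (1/2)T₂ + (1/2)T₃ + (1/2)T₄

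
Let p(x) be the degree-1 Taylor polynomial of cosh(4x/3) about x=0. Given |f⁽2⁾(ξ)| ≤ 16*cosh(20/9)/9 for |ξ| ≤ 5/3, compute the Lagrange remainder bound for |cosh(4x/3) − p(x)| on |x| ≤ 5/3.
200*cosh(20/9)/81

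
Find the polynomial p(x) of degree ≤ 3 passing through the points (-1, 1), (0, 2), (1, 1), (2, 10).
2*x**3 - x**2 - 2*x + 2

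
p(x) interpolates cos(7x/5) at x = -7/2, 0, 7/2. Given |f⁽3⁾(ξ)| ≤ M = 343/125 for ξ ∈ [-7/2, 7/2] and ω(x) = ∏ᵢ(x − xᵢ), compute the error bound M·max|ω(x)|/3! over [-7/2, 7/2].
117649*sqrt(3)/27000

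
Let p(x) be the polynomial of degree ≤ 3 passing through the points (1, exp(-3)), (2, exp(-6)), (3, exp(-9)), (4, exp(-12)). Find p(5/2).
(-exp(9) - 1 + 9*exp(3) + 9*exp(6))*exp(-12)/16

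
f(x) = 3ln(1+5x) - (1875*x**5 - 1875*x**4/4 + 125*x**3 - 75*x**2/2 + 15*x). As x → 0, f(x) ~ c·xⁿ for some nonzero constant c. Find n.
6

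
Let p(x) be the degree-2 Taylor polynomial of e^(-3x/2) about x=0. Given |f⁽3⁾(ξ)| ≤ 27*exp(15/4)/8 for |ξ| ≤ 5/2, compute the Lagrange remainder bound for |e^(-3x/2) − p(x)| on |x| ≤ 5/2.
1125*exp(15/4)/128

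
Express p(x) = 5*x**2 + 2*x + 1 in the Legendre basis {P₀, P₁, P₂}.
(8/3)P₀ + (2)P₁ + (10/3)P₂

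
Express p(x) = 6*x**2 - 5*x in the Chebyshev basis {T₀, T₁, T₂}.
(3)T₀ + (-5)T₁ + (3)T₂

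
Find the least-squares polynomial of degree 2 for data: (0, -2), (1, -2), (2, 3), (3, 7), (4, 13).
-17/7 + (53/70)x + (11/14)x²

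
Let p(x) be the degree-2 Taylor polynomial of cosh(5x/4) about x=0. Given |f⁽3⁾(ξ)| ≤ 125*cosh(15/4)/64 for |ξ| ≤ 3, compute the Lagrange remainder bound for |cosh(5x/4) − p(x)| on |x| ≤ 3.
1125*cosh(15/4)/128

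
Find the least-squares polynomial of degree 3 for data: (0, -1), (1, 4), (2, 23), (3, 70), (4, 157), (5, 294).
-6/7 + (11/14)x + (23/14)x² + (2)x³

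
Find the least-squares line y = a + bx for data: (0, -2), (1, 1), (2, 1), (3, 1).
a = -11/10, b = 9/10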